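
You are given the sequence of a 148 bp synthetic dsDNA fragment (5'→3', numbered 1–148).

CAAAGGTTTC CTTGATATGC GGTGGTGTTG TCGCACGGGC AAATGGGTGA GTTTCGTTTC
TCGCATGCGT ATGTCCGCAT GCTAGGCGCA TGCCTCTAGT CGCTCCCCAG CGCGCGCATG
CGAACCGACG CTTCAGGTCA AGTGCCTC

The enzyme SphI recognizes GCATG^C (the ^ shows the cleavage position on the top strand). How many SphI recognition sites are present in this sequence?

GCATGC occurs starting at positions 63, 77, 88, 116.
SphI cuts at 4 sites.

4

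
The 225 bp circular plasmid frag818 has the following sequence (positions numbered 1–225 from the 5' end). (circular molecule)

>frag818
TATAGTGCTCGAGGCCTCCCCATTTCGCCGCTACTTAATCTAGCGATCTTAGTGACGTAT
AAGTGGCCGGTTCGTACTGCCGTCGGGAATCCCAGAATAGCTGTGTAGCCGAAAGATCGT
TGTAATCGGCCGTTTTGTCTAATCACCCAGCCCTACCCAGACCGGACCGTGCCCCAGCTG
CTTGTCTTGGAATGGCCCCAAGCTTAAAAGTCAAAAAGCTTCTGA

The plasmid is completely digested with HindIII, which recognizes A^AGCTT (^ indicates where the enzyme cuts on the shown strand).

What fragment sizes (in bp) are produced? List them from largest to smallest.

HindIII sites (AAGCTT) start at positions 200, 216.
HindIII cuts after the first base of each site, so after positions 200, 216.
Circular molecule, 2 cuts → 2 fragments:
  201–216 → 16 bp
  217–225 then 1–200 → 9 + 200 = 209 bp
Sorted largest to smallest: 209, 16 bp.

209, 16 bp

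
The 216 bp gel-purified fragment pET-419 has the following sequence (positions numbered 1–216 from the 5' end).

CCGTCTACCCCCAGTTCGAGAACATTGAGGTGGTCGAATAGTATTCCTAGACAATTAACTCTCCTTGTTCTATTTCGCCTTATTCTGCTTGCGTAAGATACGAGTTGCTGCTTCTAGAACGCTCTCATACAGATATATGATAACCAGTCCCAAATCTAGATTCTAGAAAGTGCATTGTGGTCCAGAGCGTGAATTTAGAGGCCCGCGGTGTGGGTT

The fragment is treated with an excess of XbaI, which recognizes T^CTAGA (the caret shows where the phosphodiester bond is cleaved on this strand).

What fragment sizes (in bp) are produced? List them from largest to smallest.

XbaI sites (TCTAGA) start at positions 113, 155, 162.
XbaI cuts after the first base of each site, so after positions 113, 155, 162.
Linear molecule, 3 cuts → 4 fragments:
  1–113 → 113 bp
  114–155 → 42 bp
  156–162 → 7 bp
  163–216 → 54 bp
Sorted largest to smallest: 113, 54, 42, 7 bp.

113, 54, 42, 7 bp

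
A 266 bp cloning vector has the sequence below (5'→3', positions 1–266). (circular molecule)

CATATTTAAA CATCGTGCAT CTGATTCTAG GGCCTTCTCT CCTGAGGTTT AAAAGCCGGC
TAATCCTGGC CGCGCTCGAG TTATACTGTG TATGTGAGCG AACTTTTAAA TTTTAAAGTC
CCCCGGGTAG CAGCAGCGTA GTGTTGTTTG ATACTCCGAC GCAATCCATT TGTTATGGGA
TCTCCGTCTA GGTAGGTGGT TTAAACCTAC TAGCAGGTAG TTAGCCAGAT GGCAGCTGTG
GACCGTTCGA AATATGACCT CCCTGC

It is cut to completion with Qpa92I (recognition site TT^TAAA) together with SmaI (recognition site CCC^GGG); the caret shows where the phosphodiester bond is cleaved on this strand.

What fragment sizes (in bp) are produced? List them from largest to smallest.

Qpa92I sites (TTTAAA) start at positions 5, 48, 105, 112, 200.
Qpa92I cuts after base 2 of each site, so after positions 6, 49, 106, 113, 201.
The SmaI site (CCCGGG) starts at position 122.
SmaI cuts after base 3 of each site, so after position 124.
Combined cut positions: 6, 49, 106, 113, 124, 201.
Circular molecule, 6 cuts → 6 fragments:
  7–49 → 43 bp
  50–106 → 57 bp
  107–113 → 7 bp
  114–124 → 11 bp
  125–201 → 77 bp
  202–266 then 1–6 → 65 + 6 = 71 bp
Sorted largest to smallest: 77, 71, 57, 43, 11, 7 bp.

77, 71, 57, 43, 11, 7 bp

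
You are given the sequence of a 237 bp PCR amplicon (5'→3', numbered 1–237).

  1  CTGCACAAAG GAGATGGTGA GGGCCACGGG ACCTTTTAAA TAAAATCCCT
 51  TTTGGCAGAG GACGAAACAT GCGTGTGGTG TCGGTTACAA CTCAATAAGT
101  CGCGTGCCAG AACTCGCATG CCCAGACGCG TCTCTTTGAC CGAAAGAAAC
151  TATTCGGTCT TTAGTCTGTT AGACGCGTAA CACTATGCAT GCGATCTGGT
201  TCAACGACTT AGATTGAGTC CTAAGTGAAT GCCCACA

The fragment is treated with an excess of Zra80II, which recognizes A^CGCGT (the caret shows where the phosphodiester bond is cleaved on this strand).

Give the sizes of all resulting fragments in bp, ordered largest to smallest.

Zra80II sites (ACGCGT) start at positions 126, 173.
Zra80II cuts after the first base of each site, so after positions 126, 173.
Linear molecule, 2 cuts → 3 fragments:
  1–126 → 126 bp
  127–173 → 47 bp
  174–237 → 64 bp
Sorted largest to smallest: 126, 64, 47 bp.

126, 64, 47 bp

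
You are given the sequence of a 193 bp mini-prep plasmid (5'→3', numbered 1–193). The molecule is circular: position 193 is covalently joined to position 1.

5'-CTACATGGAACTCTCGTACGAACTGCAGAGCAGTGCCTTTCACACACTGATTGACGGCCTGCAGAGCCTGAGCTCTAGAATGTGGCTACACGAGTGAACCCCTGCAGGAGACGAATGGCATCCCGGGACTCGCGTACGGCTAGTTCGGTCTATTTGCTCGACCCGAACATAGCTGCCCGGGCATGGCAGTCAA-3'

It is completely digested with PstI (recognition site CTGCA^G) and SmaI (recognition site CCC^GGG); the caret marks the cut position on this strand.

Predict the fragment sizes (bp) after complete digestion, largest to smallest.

PstI sites (CTGCAG) start at positions 23, 59, 102.
PstI cuts after base 5 of each site (before the last base), so after positions 27, 63, 106.
SmaI sites (CCCGGG) start at positions 122, 176.
SmaI cuts after base 3 of each site, so after positions 124, 178.
Combined cut positions: 27, 63, 106, 124, 178.
Circular molecule, 5 cuts → 5 fragments:
  28–63 → 36 bp
  64–106 → 43 bp
  107–124 → 18 bp
  125–178 → 54 bp
  179–193 then 1–27 → 15 + 27 = 42 bp
Sorted largest to smallest: 54, 43, 42, 36, 18 bp.

54, 43, 42, 36, 18 bp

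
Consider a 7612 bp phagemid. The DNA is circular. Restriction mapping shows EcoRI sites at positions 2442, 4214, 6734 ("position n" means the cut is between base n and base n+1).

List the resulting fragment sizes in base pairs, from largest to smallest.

Circular molecule, 3 cuts → 3 fragments:
  4214 − 2442 = 1772 bp
  6734 − 4214 = 2520 bp
  wrap: 7612 − 6734 + 2442 = 3320 bp
Sorted largest to smallest: 3320, 2520, 1772 bp.

3320, 2520, 1772 bp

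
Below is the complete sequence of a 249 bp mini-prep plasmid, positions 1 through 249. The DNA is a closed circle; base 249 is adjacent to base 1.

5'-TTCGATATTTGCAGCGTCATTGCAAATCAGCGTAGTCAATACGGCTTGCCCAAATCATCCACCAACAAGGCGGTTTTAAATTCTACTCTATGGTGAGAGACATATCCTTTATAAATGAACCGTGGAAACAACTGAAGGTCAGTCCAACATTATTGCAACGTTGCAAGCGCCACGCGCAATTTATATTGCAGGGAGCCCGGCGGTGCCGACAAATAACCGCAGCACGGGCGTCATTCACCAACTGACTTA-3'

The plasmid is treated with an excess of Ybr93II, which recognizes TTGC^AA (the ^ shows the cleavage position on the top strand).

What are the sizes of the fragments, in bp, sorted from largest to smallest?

133, 108, 8 bp

Ybr93II sites (TTGCAA) start at positions 20, 153, 161.
Ybr93II cuts after base 4 of each site, so after positions 23, 156, 164.
Circular molecule, 3 cuts → 3 fragments:
  24–156 → 133 bp
  157–164 → 8 bp
  165–249 then 1–23 → 85 + 23 = 108 bp
Sorted largest to smallest: 133, 108, 8 bp.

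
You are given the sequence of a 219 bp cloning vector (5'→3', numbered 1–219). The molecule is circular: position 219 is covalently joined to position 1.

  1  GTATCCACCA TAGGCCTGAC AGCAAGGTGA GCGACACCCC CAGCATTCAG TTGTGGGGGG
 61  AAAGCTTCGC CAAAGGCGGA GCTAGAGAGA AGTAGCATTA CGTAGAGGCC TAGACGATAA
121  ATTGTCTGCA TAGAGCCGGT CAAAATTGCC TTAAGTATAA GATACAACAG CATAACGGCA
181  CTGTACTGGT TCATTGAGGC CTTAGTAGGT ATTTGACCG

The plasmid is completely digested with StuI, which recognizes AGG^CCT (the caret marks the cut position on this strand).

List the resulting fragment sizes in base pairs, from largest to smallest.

94, 91, 34 bp

StuI sites (AGGCCT) start at positions 12, 106, 197.
StuI cuts after base 3 of each site, so after positions 14, 108, 199.
Circular molecule, 3 cuts → 3 fragments:
  15–108 → 94 bp
  109–199 → 91 bp
  200–219 then 1–14 → 20 + 14 = 34 bp
Sorted largest to smallest: 94, 91, 34 bp.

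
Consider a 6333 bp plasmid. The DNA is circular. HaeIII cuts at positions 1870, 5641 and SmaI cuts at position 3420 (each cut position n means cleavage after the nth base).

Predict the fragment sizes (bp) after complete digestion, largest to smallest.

2562, 2221, 1550 bp

Combined cut positions (sorted): 1870, 3420, 5641.
Circular molecule, 3 cuts → 3 fragments:
  3420 − 1870 = 1550 bp
  5641 − 3420 = 2221 bp
  wrap: 6333 − 5641 + 1870 = 2562 bp
Sorted largest to smallest: 2562, 2221, 1550 bp.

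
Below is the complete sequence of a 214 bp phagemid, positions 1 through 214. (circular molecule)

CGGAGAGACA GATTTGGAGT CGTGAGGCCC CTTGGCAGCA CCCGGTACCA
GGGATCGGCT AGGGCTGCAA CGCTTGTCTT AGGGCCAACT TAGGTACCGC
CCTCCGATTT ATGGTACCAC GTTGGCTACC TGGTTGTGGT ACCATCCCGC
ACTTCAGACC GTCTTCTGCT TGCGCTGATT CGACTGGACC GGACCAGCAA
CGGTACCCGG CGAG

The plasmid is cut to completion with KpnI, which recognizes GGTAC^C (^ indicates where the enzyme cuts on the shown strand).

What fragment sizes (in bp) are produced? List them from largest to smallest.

KpnI sites (GGTACC) start at positions 44, 93, 113, 138, 202.
KpnI cuts after base 5 of each site (before the last base), so after positions 48, 97, 117, 142, 206.
Circular molecule, 5 cuts → 5 fragments:
  49–97 → 49 bp
  98–117 → 20 bp
  118–142 → 25 bp
  143–206 → 64 bp
  207–214 then 1–48 → 8 + 48 = 56 bp
Sorted largest to smallest: 64, 56, 49, 25, 20 bp.

64, 56, 49, 25, 20 bp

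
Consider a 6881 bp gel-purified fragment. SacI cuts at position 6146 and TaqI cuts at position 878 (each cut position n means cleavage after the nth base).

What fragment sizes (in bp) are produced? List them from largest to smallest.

5268, 878, 735 bp

Combined cut positions (sorted): 878, 6146.
Linear molecule, 2 cuts → 3 fragments:
  878 − 0 = 878 bp
  6146 − 878 = 5268 bp
  6881 − 6146 = 735 bp
Sorted largest to smallest: 5268, 878, 735 bp.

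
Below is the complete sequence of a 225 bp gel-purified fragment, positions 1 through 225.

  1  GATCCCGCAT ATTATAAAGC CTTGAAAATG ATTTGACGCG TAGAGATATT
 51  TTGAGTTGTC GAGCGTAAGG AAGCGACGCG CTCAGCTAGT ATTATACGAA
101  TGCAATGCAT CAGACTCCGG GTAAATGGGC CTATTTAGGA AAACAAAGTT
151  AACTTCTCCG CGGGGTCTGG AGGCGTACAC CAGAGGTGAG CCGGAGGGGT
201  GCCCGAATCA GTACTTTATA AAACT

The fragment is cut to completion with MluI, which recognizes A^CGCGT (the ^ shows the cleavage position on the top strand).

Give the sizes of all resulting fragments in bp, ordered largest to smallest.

The MluI site (ACGCGT) starts at position 36.
MluI cuts after the first base of each site, so after position 36.
Linear molecule, 1 cut → 2 fragments:
  1–36 → 36 bp
  37–225 → 189 bp
Sorted largest to smallest: 189, 36 bp.

189, 36 bp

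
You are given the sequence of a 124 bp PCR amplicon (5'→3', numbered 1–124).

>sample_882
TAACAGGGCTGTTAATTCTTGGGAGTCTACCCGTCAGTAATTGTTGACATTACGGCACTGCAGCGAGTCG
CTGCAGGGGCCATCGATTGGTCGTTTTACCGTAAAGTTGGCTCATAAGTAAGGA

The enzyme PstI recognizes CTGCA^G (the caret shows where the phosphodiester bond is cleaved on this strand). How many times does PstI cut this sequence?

2

CTGCAG occurs starting at positions 58, 71.
PstI cuts at 2 sites.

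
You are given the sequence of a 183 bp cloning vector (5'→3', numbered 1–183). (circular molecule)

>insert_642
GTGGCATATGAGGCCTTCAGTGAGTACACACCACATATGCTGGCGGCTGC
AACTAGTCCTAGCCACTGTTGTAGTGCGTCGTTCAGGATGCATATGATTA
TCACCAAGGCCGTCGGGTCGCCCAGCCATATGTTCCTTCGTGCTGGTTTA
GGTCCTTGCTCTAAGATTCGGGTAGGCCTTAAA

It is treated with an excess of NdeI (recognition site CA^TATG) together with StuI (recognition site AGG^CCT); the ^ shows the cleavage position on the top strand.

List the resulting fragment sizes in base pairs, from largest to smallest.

NdeI sites (CATATG) start at positions 5, 34, 91, 127.
NdeI cuts after base 2 of each site, so after positions 6, 35, 92, 128.
StuI sites (AGGCCT) start at positions 11, 174.
StuI cuts after base 3 of each site, so after positions 13, 176.
Combined cut positions: 6, 13, 35, 92, 128, 176.
Circular molecule, 6 cuts → 6 fragments:
  7–13 → 7 bp
  14–35 → 22 bp
  36–92 → 57 bp
  93–128 → 36 bp
  129–176 → 48 bp
  177–183 then 1–6 → 7 + 6 = 13 bp
Sorted largest to smallest: 57, 48, 36, 22, 13, 7 bp.

57, 48, 36, 22, 13, 7 bp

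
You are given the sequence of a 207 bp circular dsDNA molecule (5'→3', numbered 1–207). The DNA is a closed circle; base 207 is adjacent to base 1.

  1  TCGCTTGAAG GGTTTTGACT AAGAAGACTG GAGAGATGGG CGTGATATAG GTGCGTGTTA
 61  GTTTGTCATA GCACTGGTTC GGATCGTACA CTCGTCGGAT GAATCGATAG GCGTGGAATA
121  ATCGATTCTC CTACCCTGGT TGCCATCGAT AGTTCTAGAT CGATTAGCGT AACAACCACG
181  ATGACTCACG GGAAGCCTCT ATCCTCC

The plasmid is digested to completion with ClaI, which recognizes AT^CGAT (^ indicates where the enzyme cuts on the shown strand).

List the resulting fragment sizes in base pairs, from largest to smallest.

ClaI sites (ATCGAT) start at positions 103, 121, 145, 159.
ClaI cuts after base 2 of each site, so after positions 104, 122, 146, 160.
Circular molecule, 4 cuts → 4 fragments:
  105–122 → 18 bp
  123–146 → 24 bp
  147–160 → 14 bp
  161–207 then 1–104 → 47 + 104 = 151 bp
Sorted largest to smallest: 151, 24, 18, 14 bp.

151, 24, 18, 14 bp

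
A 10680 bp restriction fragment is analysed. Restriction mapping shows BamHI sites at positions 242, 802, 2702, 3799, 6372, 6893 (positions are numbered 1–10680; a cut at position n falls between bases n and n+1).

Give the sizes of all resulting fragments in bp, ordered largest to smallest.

3787, 2573, 1900, 1097, 560, 521, 242 bp

Linear molecule, 6 cuts → 7 fragments:
  242 − 0 = 242 bp
  802 − 242 = 560 bp
  2702 − 802 = 1900 bp
  3799 − 2702 = 1097 bp
  6372 − 3799 = 2573 bp
  6893 − 6372 = 521 bp
  10680 − 6893 = 3787 bp
Sorted largest to smallest: 3787, 2573, 1900, 1097, 560, 521, 242 bp.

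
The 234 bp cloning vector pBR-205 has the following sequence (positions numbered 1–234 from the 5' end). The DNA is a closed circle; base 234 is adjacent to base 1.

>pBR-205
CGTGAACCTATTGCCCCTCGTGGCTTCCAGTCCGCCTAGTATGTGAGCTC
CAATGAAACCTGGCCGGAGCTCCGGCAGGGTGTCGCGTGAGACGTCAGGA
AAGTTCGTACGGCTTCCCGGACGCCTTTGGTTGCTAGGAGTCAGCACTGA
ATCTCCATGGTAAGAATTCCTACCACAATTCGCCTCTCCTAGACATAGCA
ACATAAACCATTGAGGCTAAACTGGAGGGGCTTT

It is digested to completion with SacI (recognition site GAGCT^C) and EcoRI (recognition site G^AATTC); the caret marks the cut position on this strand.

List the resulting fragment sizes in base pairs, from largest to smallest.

119, 93, 22 bp

SacI sites (GAGCTC) start at positions 45, 67.
SacI cuts after base 5 of each site (before the last base), so after positions 49, 71.
The EcoRI site (GAATTC) starts at position 164.
EcoRI cuts after the first base of each site, so after position 164.
Combined cut positions: 49, 71, 164.
Circular molecule, 3 cuts → 3 fragments:
  50–71 → 22 bp
  72–164 → 93 bp
  165–234 then 1–49 → 70 + 49 = 119 bp
Sorted largest to smallest: 119, 93, 22 bp.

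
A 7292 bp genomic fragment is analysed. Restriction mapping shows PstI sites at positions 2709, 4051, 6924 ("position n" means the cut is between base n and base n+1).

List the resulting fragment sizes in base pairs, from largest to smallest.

2873, 2709, 1342, 368 bp

Linear molecule, 3 cuts → 4 fragments:
  2709 − 0 = 2709 bp
  4051 − 2709 = 1342 bp
  6924 − 4051 = 2873 bp
  7292 − 6924 = 368 bp
Sorted largest to smallest: 2873, 2709, 1342, 368 bp.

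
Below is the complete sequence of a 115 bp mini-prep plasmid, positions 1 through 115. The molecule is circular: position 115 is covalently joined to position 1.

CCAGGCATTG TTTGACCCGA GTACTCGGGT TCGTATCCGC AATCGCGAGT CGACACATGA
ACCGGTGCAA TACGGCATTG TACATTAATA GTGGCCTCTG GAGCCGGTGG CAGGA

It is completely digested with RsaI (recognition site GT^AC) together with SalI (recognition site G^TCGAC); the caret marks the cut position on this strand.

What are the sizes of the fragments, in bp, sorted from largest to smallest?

56, 32, 27 bp

RsaI sites (GTAC) start at positions 21, 80.
RsaI cuts after base 2 of each site, so after positions 22, 81.
The SalI site (GTCGAC) starts at position 49.
SalI cuts after the first base of each site, so after position 49.
Combined cut positions: 22, 49, 81.
Circular molecule, 3 cuts → 3 fragments:
  23–49 → 27 bp
  50–81 → 32 bp
  82–115 then 1–22 → 34 + 22 = 56 bp
Sorted largest to smallest: 56, 32, 27 bp.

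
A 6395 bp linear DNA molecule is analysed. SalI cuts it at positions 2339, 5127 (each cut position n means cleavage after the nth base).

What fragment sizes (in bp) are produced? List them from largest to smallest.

Linear molecule, 2 cuts → 3 fragments:
  2339 − 0 = 2339 bp
  5127 − 2339 = 2788 bp
  6395 − 5127 = 1268 bp
Sorted largest to smallest: 2788, 2339, 1268 bp.

2788, 2339, 1268 bp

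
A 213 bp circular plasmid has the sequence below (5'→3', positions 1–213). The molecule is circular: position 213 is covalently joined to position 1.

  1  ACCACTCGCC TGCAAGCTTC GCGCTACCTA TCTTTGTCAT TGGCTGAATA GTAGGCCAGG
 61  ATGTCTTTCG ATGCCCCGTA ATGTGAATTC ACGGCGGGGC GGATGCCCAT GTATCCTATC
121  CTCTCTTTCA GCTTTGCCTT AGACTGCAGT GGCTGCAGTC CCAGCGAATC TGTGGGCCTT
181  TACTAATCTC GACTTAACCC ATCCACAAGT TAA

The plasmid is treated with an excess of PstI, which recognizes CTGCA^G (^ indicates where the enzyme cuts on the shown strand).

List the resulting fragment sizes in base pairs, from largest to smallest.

PstI sites (CTGCAG) start at positions 144, 153.
PstI cuts after base 5 of each site (before the last base), so after positions 148, 157.
Circular molecule, 2 cuts → 2 fragments:
  149–157 → 9 bp
  158–213 then 1–148 → 56 + 148 = 204 bp
Sorted largest to smallest: 204, 9 bp.

204, 9 bp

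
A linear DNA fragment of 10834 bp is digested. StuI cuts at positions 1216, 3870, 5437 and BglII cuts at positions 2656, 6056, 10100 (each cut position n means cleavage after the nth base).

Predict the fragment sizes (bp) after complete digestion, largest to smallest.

Combined cut positions (sorted): 1216, 2656, 3870, 5437, 6056, 10100.
Linear molecule, 6 cuts → 7 fragments:
  1216 − 0 = 1216 bp
  2656 − 1216 = 1440 bp
  3870 − 2656 = 1214 bp
  5437 − 3870 = 1567 bp
  6056 − 5437 = 619 bp
  10100 − 6056 = 4044 bp
  10834 − 10100 = 734 bp
Sorted largest to smallest: 4044, 1567, 1440, 1216, 1214, 734, 619 bp.

4044, 1567, 1440, 1216, 1214, 734, 619 bp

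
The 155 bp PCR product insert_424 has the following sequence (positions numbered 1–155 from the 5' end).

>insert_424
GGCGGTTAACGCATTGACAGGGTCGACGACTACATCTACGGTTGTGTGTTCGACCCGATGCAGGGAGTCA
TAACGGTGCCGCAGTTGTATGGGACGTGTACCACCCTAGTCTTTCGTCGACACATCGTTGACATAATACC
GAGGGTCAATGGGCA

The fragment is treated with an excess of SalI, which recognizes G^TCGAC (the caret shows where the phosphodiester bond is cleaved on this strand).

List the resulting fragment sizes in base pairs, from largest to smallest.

SalI sites (GTCGAC) start at positions 22, 116.
SalI cuts after the first base of each site, so after positions 22, 116.
Linear molecule, 2 cuts → 3 fragments:
  1–22 → 22 bp
  23–116 → 94 bp
  117–155 → 39 bp
Sorted largest to smallest: 94, 39, 22 bp.

94, 39, 22 bp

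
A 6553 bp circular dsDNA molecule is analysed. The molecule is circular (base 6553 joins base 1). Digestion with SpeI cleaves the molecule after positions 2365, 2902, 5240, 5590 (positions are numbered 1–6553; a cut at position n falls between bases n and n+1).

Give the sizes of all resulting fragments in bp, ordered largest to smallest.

Circular molecule, 4 cuts → 4 fragments:
  2902 − 2365 = 537 bp
  5240 − 2902 = 2338 bp
  5590 − 5240 = 350 bp
  wrap: 6553 − 5590 + 2365 = 3328 bp
Sorted largest to smallest: 3328, 2338, 537, 350 bp.

3328, 2338, 537, 350 bp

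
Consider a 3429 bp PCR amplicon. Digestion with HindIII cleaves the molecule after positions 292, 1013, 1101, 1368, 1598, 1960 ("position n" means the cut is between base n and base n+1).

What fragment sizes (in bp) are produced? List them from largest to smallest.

Linear molecule, 6 cuts → 7 fragments:
  292 − 0 = 292 bp
  1013 − 292 = 721 bp
  1101 − 1013 = 88 bp
  1368 − 1101 = 267 bp
  1598 − 1368 = 230 bp
  1960 − 1598 = 362 bp
  3429 − 1960 = 1469 bp
Sorted largest to smallest: 1469, 721, 362, 292, 267, 230, 88 bp.

1469, 721, 362, 292, 267, 230, 88 bp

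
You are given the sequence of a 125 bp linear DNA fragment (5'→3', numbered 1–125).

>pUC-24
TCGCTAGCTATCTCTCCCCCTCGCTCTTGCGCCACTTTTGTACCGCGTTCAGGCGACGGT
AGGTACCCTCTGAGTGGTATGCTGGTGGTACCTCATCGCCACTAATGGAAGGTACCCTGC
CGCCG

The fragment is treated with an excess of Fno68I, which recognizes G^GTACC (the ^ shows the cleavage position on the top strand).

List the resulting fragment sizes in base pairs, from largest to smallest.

Fno68I sites (GGTACC) start at positions 62, 87, 111.
Fno68I cuts after the first base of each site, so after positions 62, 87, 111.
Linear molecule, 3 cuts → 4 fragments:
  1–62 → 62 bp
  63–87 → 25 bp
  88–111 → 24 bp
  112–125 → 14 bp
Sorted largest to smallest: 62, 25, 24, 14 bp.

62, 25, 24, 14 bp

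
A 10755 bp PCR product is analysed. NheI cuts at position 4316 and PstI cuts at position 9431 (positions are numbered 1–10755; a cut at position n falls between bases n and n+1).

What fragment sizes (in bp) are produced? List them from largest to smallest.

5115, 4316, 1324 bp

Combined cut positions (sorted): 4316, 9431.
Linear molecule, 2 cuts → 3 fragments:
  4316 − 0 = 4316 bp
  9431 − 4316 = 5115 bp
  10755 − 9431 = 1324 bp
Sorted largest to smallest: 5115, 4316, 1324 bp.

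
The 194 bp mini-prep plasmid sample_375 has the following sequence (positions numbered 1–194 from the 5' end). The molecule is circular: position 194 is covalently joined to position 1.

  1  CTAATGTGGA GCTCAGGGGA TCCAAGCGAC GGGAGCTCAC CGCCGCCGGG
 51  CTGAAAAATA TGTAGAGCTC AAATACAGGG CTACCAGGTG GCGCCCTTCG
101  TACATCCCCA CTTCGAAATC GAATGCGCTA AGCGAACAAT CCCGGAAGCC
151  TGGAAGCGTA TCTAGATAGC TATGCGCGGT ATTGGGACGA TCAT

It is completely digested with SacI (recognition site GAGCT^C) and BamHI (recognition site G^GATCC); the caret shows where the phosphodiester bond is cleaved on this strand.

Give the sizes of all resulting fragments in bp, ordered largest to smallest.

138, 32, 19, 5 bp

SacI sites (GAGCTC) start at positions 9, 33, 65.
SacI cuts after base 5 of each site (before the last base), so after positions 13, 37, 69.
The BamHI site (GGATCC) starts at position 18.
BamHI cuts after the first base of each site, so after position 18.
Combined cut positions: 13, 18, 37, 69.
Circular molecule, 4 cuts → 4 fragments:
  14–18 → 5 bp
  19–37 → 19 bp
  38–69 → 32 bp
  70–194 then 1–13 → 125 + 13 = 138 bp
Sorted largest to smallest: 138, 32, 19, 5 bp.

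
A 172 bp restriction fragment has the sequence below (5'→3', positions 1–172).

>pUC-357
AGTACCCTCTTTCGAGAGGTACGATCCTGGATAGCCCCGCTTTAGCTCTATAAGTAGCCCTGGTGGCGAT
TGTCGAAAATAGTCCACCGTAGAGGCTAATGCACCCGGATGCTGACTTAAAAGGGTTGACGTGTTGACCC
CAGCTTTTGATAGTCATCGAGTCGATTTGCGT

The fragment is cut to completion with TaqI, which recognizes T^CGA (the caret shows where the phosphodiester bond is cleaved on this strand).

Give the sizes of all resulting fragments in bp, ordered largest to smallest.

TaqI sites (TCGA) start at positions 12, 73, 157, 162.
TaqI cuts after the first base of each site, so after positions 12, 73, 157, 162.
Linear molecule, 4 cuts → 5 fragments:
  1–12 → 12 bp
  13–73 → 61 bp
  74–157 → 84 bp
  158–162 → 5 bp
  163–172 → 10 bp
Sorted largest to smallest: 84, 61, 12, 10, 5 bp.

84, 61, 12, 10, 5 bp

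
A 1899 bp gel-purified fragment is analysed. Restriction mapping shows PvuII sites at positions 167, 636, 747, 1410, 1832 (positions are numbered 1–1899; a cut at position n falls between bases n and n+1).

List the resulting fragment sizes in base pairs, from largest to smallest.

663, 469, 422, 167, 111, 67 bp

Linear molecule, 5 cuts → 6 fragments:
  167 − 0 = 167 bp
  636 − 167 = 469 bp
  747 − 636 = 111 bp
  1410 − 747 = 663 bp
  1832 − 1410 = 422 bp
  1899 − 1832 = 67 bp
Sorted largest to smallest: 663, 469, 422, 167, 111, 67 bp.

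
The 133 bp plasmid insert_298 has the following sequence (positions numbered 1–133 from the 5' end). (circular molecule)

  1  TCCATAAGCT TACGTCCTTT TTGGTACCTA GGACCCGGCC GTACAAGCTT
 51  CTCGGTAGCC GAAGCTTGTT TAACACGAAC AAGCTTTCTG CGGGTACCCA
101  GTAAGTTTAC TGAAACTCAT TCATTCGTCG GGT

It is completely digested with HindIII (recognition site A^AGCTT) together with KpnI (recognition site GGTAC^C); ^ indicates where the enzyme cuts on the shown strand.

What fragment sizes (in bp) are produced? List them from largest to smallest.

HindIII sites (AAGCTT) start at positions 6, 45, 62, 81.
HindIII cuts after the first base of each site, so after positions 6, 45, 62, 81.
KpnI sites (GGTACC) start at positions 23, 93.
KpnI cuts after base 5 of each site (before the last base), so after positions 27, 97.
Combined cut positions: 6, 27, 45, 62, 81, 97.
Circular molecule, 6 cuts → 6 fragments:
  7–27 → 21 bp
  28–45 → 18 bp
  46–62 → 17 bp
  63–81 → 19 bp
  82–97 → 16 bp
  98–133 then 1–6 → 36 + 6 = 42 bp
Sorted largest to smallest: 42, 21, 19, 18, 17, 16 bp.

42, 21, 19, 18, 17, 16 bp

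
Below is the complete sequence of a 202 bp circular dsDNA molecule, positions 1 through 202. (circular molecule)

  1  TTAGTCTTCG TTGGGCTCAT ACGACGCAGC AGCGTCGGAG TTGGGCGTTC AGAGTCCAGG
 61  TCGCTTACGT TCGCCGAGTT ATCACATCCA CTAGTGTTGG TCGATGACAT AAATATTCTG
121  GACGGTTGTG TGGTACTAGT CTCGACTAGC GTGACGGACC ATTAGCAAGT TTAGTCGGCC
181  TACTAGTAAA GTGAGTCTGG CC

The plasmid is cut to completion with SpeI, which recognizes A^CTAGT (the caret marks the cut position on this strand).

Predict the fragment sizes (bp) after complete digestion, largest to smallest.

SpeI sites (ACTAGT) start at positions 90, 135, 182.
SpeI cuts after the first base of each site, so after positions 90, 135, 182.
Circular molecule, 3 cuts → 3 fragments:
  91–135 → 45 bp
  136–182 → 47 bp
  183–202 then 1–90 → 20 + 90 = 110 bp
Sorted largest to smallest: 110, 47, 45 bp.

110, 47, 45 bp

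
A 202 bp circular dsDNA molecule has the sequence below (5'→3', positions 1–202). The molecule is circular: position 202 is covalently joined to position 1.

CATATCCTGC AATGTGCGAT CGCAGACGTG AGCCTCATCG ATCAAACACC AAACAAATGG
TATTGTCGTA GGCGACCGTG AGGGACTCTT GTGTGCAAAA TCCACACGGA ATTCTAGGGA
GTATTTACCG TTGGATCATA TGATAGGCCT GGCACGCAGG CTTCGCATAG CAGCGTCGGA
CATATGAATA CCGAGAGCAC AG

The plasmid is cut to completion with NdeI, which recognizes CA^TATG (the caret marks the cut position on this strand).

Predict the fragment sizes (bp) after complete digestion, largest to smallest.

NdeI sites (CATATG) start at positions 137, 181.
NdeI cuts after base 2 of each site, so after positions 138, 182.
Circular molecule, 2 cuts → 2 fragments:
  139–182 → 44 bp
  183–202 then 1–138 → 20 + 138 = 158 bp
Sorted largest to smallest: 158, 44 bp.

158, 44 bp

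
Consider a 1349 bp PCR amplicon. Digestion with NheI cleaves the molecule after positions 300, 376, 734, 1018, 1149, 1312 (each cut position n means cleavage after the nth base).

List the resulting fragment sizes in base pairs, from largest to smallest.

Linear molecule, 6 cuts → 7 fragments:
  300 − 0 = 300 bp
  376 − 300 = 76 bp
  734 − 376 = 358 bp
  1018 − 734 = 284 bp
  1149 − 1018 = 131 bp
  1312 − 1149 = 163 bp
  1349 − 1312 = 37 bp
Sorted largest to smallest: 358, 300, 284, 163, 131, 76, 37 bp.

358, 300, 284, 163, 131, 76, 37 bp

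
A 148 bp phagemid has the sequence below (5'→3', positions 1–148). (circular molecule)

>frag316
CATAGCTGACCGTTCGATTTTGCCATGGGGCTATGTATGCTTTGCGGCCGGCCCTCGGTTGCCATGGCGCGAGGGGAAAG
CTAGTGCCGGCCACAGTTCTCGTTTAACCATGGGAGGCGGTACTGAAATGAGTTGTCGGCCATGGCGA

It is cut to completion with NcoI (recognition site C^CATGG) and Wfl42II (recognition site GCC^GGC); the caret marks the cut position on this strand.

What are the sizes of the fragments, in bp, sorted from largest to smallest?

32, 31, 26, 26, 20, 13 bp

NcoI sites (CCATGG) start at positions 23, 62, 108, 140.
NcoI cuts after the first base of each site, so after positions 23, 62, 108, 140.
Wfl42II sites (GCCGGC) start at positions 47, 86.
Wfl42II cuts after base 3 of each site, so after positions 49, 88.
Combined cut positions: 23, 49, 62, 88, 108, 140.
Circular molecule, 6 cuts → 6 fragments:
  24–49 → 26 bp
  50–62 → 13 bp
  63–88 → 26 bp
  89–108 → 20 bp
  109–140 → 32 bp
  141–148 then 1–23 → 8 + 23 = 31 bp
Sorted largest to smallest: 32, 31, 26, 26, 20, 13 bp.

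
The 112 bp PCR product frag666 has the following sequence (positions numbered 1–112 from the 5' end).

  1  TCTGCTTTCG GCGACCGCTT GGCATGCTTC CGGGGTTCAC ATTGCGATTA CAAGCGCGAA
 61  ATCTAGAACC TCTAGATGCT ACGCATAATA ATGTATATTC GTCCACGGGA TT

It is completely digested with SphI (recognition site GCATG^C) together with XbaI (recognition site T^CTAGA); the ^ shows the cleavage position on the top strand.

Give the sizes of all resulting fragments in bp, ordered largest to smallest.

The SphI site (GCATGC) starts at position 22.
SphI cuts after base 5 of each site (before the last base), so after position 26.
XbaI sites (TCTAGA) start at positions 62, 71.
XbaI cuts after the first base of each site, so after positions 62, 71.
Combined cut positions: 26, 62, 71.
Linear molecule, 3 cuts → 4 fragments:
  1–26 → 26 bp
  27–62 → 36 bp
  63–71 → 9 bp
  72–112 → 41 bp
Sorted largest to smallest: 41, 36, 26, 9 bp.

41, 36, 26, 9 bp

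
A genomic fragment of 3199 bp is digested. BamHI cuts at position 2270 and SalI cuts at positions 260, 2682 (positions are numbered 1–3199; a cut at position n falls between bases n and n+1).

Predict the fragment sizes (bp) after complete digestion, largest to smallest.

Combined cut positions (sorted): 260, 2270, 2682.
Linear molecule, 3 cuts → 4 fragments:
  260 − 0 = 260 bp
  2270 − 260 = 2010 bp
  2682 − 2270 = 412 bp
  3199 − 2682 = 517 bp
Sorted largest to smallest: 2010, 517, 412, 260 bp.

2010, 517, 412, 260 bp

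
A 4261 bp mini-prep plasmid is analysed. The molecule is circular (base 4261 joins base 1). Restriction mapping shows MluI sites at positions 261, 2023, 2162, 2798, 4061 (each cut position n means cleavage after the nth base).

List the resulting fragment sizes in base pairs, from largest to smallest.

1762, 1263, 636, 461, 139 bp

Circular molecule, 5 cuts → 5 fragments:
  2023 − 261 = 1762 bp
  2162 − 2023 = 139 bp
  2798 − 2162 = 636 bp
  4061 − 2798 = 1263 bp
  wrap: 4261 − 4061 + 261 = 461 bp
Sorted largest to smallest: 1762, 1263, 636, 461, 139 bp.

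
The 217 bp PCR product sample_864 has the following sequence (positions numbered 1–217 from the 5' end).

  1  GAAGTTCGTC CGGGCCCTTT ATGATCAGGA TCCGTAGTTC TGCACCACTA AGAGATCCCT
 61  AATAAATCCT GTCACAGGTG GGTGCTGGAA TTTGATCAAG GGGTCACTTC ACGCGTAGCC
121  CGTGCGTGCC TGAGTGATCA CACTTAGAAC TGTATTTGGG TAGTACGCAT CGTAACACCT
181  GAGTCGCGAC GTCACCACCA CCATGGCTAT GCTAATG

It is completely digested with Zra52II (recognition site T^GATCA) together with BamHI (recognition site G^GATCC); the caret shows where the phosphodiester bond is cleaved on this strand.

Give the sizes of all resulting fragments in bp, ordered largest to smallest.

Zra52II sites (TGATCA) start at positions 22, 93, 135.
Zra52II cuts after the first base of each site, so after positions 22, 93, 135.
The BamHI site (GGATCC) starts at position 28.
BamHI cuts after the first base of each site, so after position 28.
Combined cut positions: 22, 28, 93, 135.
Linear molecule, 4 cuts → 5 fragments:
  1–22 → 22 bp
  23–28 → 6 bp
  29–93 → 65 bp
  94–135 → 42 bp
  136–217 → 82 bp
Sorted largest to smallest: 82, 65, 42, 22, 6 bp.

82, 65, 42, 22, 6 bp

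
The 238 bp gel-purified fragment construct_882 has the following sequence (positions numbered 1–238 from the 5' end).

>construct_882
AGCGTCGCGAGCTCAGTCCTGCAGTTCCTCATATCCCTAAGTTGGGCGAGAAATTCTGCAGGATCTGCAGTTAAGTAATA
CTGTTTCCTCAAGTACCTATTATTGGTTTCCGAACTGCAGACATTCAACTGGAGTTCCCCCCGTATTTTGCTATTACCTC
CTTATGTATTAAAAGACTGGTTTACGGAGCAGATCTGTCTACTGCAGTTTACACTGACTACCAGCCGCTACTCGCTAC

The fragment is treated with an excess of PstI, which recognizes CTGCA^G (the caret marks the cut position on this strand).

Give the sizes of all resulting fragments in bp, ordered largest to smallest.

87, 50, 37, 32, 23, 9 bp

PstI sites (CTGCAG) start at positions 19, 56, 65, 115, 202.
PstI cuts after base 5 of each site (before the last base), so after positions 23, 60, 69, 119, 206.
Linear molecule, 5 cuts → 6 fragments:
  1–23 → 23 bp
  24–60 → 37 bp
  61–69 → 9 bp
  70–119 → 50 bp
  120–206 → 87 bp
  207–238 → 32 bp
Sorted largest to smallest: 87, 50, 37, 32, 23, 9 bp.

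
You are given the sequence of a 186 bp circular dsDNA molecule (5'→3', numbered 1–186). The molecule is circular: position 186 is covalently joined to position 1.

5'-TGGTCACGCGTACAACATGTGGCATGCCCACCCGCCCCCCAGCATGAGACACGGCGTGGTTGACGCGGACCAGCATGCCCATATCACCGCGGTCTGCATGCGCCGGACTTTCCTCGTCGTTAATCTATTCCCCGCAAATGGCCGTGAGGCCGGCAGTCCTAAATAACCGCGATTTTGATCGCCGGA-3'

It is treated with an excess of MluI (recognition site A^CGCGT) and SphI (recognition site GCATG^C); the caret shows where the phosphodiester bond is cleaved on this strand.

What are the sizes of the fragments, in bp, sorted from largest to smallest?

The MluI site (ACGCGT) starts at position 6.
MluI cuts after the first base of each site, so after position 6.
SphI sites (GCATGC) start at positions 22, 73, 96.
SphI cuts after base 5 of each site (before the last base), so after positions 26, 77, 100.
Combined cut positions: 6, 26, 77, 100.
Circular molecule, 4 cuts → 4 fragments:
  7–26 → 20 bp
  27–77 → 51 bp
  78–100 → 23 bp
  101–186 then 1–6 → 86 + 6 = 92 bp
Sorted largest to smallest: 92, 51, 23, 20 bp.

92, 51, 23, 20 bp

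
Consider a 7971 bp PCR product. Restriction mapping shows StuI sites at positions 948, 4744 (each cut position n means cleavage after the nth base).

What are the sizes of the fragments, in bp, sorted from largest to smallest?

3796, 3227, 948 bp

Linear molecule, 2 cuts → 3 fragments:
  948 − 0 = 948 bp
  4744 − 948 = 3796 bp
  7971 − 4744 = 3227 bp
Sorted largest to smallest: 3796, 3227, 948 bp.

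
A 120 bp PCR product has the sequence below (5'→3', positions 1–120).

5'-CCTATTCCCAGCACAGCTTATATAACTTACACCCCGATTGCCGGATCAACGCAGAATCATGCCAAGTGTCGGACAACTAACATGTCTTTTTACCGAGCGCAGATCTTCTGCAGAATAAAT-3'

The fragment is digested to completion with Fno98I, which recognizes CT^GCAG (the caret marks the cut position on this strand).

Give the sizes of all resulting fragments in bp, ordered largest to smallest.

The Fno98I site (CTGCAG) starts at position 108.
Fno98I cuts after base 2 of each site, so after position 109.
Linear molecule, 1 cut → 2 fragments:
  1–109 → 109 bp
  110–120 → 11 bp
Sorted largest to smallest: 109, 11 bp.

109, 11 bp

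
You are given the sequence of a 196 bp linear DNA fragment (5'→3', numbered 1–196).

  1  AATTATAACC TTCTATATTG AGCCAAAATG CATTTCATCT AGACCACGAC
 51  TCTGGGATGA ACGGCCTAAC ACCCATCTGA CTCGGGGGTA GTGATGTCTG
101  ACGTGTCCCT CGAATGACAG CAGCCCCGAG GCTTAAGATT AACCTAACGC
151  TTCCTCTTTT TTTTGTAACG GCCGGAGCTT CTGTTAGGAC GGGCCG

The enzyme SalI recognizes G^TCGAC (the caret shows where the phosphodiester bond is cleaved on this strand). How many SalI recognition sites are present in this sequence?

No occurrence of GTCGAC is present in the sequence.
SalI does not cut: 0 sites.

0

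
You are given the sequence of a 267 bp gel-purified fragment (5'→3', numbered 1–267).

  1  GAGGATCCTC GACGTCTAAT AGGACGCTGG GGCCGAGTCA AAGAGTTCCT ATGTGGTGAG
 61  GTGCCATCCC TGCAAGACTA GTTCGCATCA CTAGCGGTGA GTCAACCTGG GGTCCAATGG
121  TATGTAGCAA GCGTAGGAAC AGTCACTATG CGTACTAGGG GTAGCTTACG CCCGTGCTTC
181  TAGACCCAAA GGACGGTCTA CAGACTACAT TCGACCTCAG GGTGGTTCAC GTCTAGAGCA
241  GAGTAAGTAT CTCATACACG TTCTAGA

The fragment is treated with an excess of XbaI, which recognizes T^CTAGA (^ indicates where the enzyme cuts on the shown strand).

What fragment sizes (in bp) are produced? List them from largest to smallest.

179, 53, 30, 5 bp

XbaI sites (TCTAGA) start at positions 179, 232, 262.
XbaI cuts after the first base of each site, so after positions 179, 232, 262.
Linear molecule, 3 cuts → 4 fragments:
  1–179 → 179 bp
  180–232 → 53 bp
  233–262 → 30 bp
  263–267 → 5 bp
Sorted largest to smallest: 179, 53, 30, 5 bp.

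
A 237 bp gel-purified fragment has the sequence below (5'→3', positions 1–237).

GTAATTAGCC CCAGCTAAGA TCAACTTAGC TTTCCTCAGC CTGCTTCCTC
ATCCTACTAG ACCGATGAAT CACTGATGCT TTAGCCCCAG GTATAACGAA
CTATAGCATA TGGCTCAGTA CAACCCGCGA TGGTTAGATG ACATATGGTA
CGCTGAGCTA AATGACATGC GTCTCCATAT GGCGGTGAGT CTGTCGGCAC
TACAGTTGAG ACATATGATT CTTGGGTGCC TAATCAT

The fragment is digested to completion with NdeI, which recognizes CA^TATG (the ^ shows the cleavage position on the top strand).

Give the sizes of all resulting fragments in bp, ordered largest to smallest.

108, 36, 35, 34, 24 bp

NdeI sites (CATATG) start at positions 107, 142, 176, 212.
NdeI cuts after base 2 of each site, so after positions 108, 143, 177, 213.
Linear molecule, 4 cuts → 5 fragments:
  1–108 → 108 bp
  109–143 → 35 bp
  144–177 → 34 bp
  178–213 → 36 bp
  214–237 → 24 bp
Sorted largest to smallest: 108, 36, 35, 34, 24 bp.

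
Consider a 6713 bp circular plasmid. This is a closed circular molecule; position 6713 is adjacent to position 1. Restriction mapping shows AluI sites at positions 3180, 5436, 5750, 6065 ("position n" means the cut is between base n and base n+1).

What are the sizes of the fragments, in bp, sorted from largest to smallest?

3828, 2256, 315, 314 bp

Circular molecule, 4 cuts → 4 fragments:
  5436 − 3180 = 2256 bp
  5750 − 5436 = 314 bp
  6065 − 5750 = 315 bp
  wrap: 6713 − 6065 + 3180 = 3828 bp
Sorted largest to smallest: 3828, 2256, 315, 314 bp.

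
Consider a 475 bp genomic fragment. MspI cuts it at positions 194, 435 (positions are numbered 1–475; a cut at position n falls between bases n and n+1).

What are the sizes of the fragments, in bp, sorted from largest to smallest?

241, 194, 40 bp

Linear molecule, 2 cuts → 3 fragments:
  194 − 0 = 194 bp
  435 − 194 = 241 bp
  475 − 435 = 40 bp
Sorted largest to smallest: 241, 194, 40 bp.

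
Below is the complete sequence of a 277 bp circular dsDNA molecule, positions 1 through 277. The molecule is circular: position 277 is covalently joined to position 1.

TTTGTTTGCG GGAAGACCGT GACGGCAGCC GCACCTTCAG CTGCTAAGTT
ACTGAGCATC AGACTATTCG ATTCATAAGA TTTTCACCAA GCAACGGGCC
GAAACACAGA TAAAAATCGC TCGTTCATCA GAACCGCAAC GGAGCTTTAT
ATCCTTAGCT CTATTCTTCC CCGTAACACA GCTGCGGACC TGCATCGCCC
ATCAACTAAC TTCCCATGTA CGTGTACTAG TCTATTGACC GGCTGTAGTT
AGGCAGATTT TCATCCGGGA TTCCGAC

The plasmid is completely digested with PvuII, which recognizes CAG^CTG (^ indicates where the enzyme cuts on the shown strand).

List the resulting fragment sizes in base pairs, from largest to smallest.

PvuII sites (CAGCTG) start at positions 38, 179.
PvuII cuts after base 3 of each site, so after positions 40, 181.
Circular molecule, 2 cuts → 2 fragments:
  41–181 → 141 bp
  182–277 then 1–40 → 96 + 40 = 136 bp
Sorted largest to smallest: 141, 136 bp.

141, 136 bp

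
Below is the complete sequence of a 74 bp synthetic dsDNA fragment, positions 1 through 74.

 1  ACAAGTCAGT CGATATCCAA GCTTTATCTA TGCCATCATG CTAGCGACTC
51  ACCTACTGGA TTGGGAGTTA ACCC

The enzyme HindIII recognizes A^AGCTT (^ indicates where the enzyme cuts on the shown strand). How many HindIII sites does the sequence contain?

1

AAGCTT occurs starting at position 19.
HindIII cuts at 1 site.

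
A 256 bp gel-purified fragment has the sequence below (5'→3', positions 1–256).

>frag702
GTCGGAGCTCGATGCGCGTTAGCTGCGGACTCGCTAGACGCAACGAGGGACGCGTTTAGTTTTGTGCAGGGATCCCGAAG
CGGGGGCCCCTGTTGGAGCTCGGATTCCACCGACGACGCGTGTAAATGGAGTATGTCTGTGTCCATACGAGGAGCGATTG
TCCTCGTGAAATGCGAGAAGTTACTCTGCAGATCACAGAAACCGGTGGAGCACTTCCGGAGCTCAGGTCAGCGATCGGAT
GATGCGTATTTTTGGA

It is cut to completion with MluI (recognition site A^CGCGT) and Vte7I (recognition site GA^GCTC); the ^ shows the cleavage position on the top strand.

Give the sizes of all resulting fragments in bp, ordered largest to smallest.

MluI sites (ACGCGT) start at positions 50, 116.
MluI cuts after the first base of each site, so after positions 50, 116.
Vte7I sites (GAGCTC) start at positions 5, 96, 219.
Vte7I cuts after base 2 of each site, so after positions 6, 97, 220.
Combined cut positions: 6, 50, 97, 116, 220.
Linear molecule, 5 cuts → 6 fragments:
  1–6 → 6 bp
  7–50 → 44 bp
  51–97 → 47 bp
  98–116 → 19 bp
  117–220 → 104 bp
  221–256 → 36 bp
Sorted largest to smallest: 104, 47, 44, 36, 19, 6 bp.

104, 47, 44, 36, 19, 6 bp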